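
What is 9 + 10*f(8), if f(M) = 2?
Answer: 29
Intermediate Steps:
9 + 10*f(8) = 9 + 10*2 = 9 + 20 = 29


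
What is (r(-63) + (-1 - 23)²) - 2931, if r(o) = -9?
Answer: -2364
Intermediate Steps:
(r(-63) + (-1 - 23)²) - 2931 = (-9 + (-1 - 23)²) - 2931 = (-9 + (-24)²) - 2931 = (-9 + 576) - 2931 = 567 - 2931 = -2364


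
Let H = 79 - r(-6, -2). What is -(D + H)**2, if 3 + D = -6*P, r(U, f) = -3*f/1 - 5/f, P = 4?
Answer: -7569/4 ≈ -1892.3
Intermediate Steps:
r(U, f) = -5/f - 3*f (r(U, f) = -3*f*1 - 5/f = -3*f - 5/f = -5/f - 3*f)
H = 141/2 (H = 79 - (-5/(-2) - 3*(-2)) = 79 - (-5*(-1/2) + 6) = 79 - (5/2 + 6) = 79 - 1*17/2 = 79 - 17/2 = 141/2 ≈ 70.500)
D = -27 (D = -3 - 6*4 = -3 - 24 = -27)
-(D + H)**2 = -(-27 + 141/2)**2 = -(87/2)**2 = -1*7569/4 = -7569/4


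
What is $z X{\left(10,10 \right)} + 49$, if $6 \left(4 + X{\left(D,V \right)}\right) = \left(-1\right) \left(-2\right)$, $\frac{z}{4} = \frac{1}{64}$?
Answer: $\frac{2341}{48} \approx 48.771$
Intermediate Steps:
$z = \frac{1}{16}$ ($z = \frac{4}{64} = 4 \cdot \frac{1}{64} = \frac{1}{16} \approx 0.0625$)
$X{\left(D,V \right)} = - \frac{11}{3}$ ($X{\left(D,V \right)} = -4 + \frac{\left(-1\right) \left(-2\right)}{6} = -4 + \frac{1}{6} \cdot 2 = -4 + \frac{1}{3} = - \frac{11}{3}$)
$z X{\left(10,10 \right)} + 49 = \frac{1}{16} \left(- \frac{11}{3}\right) + 49 = - \frac{11}{48} + 49 = \frac{2341}{48}$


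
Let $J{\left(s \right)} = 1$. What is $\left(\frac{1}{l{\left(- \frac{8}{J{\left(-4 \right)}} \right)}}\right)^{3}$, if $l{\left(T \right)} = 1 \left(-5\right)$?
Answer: $- \frac{1}{125} \approx -0.008$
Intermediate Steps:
$l{\left(T \right)} = -5$
$\left(\frac{1}{l{\left(- \frac{8}{J{\left(-4 \right)}} \right)}}\right)^{3} = \left(\frac{1}{-5}\right)^{3} = \left(- \frac{1}{5}\right)^{3} = - \frac{1}{125}$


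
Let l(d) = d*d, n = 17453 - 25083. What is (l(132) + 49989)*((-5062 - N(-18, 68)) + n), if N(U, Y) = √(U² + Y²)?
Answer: -855605796 - 134826*√1237 ≈ -8.6035e+8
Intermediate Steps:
n = -7630
l(d) = d²
(l(132) + 49989)*((-5062 - N(-18, 68)) + n) = (132² + 49989)*((-5062 - √((-18)² + 68²)) - 7630) = (17424 + 49989)*((-5062 - √(324 + 4624)) - 7630) = 67413*((-5062 - √4948) - 7630) = 67413*((-5062 - 2*√1237) - 7630) = 67413*(-12692 - 2*√1237) = -855605796 - 134826*√1237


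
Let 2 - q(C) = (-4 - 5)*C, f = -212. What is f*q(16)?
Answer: -30952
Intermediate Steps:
q(C) = 2 + 9*C (q(C) = 2 - (-4 - 5)*C = 2 - (-9)*C = 2 + 9*C)
f*q(16) = -212*(2 + 9*16) = -212*(2 + 144) = -212*146 = -30952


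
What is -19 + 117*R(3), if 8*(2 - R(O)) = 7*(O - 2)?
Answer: 901/8 ≈ 112.63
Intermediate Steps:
R(O) = 15/4 - 7*O/8 (R(O) = 2 - 7*(O - 2)/8 = 2 - 7*(-2 + O)/8 = 2 - (-14 + 7*O)/8 = 2 + (7/4 - 7*O/8) = 15/4 - 7*O/8)
-19 + 117*R(3) = -19 + 117*(15/4 - 7/8*3) = -19 + 117*(15/4 - 21/8) = -19 + 117*(9/8) = -19 + 1053/8 = 901/8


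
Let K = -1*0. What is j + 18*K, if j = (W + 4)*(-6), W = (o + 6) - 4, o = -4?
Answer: -12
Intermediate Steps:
W = -2 (W = (-4 + 6) - 4 = 2 - 4 = -2)
j = -12 (j = (-2 + 4)*(-6) = 2*(-6) = -12)
K = 0
j + 18*K = -12 + 18*0 = -12 + 0 = -12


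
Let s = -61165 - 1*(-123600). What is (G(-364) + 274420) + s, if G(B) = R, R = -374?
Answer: 336481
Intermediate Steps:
s = 62435 (s = -61165 + 123600 = 62435)
G(B) = -374
(G(-364) + 274420) + s = (-374 + 274420) + 62435 = 274046 + 62435 = 336481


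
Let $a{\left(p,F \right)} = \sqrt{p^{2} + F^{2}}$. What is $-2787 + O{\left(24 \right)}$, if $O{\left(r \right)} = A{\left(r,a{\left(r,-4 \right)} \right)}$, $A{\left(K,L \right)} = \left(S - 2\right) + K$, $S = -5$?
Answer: $-2770$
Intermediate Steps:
$a{\left(p,F \right)} = \sqrt{F^{2} + p^{2}}$
$A{\left(K,L \right)} = -7 + K$ ($A{\left(K,L \right)} = \left(-5 - 2\right) + K = -7 + K$)
$O{\left(r \right)} = -7 + r$
$-2787 + O{\left(24 \right)} = -2787 + \left(-7 + 24\right) = -2787 + 17 = -2770$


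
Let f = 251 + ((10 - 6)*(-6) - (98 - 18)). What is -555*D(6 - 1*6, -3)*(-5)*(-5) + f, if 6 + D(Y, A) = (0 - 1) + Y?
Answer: 97272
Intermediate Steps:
D(Y, A) = -7 + Y (D(Y, A) = -6 + ((0 - 1) + Y) = -6 + (-1 + Y) = -7 + Y)
f = 147 (f = 251 + (4*(-6) - 1*80) = 251 + (-24 - 80) = 251 - 104 = 147)
-555*D(6 - 1*6, -3)*(-5)*(-5) + f = -555*(-7 + (6 - 1*6))*(-5)*(-5) + 147 = -555*(-7 + (6 - 6))*(-5)*(-5) + 147 = -555*(-7 + 0)*(-5)*(-5) + 147 = -555*(-7*(-5))*(-5) + 147 = -19425*(-5) + 147 = -555*(-175) + 147 = 97125 + 147 = 97272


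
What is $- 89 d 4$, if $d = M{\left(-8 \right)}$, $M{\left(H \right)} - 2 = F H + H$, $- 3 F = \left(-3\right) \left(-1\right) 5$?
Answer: $-12104$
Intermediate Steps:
$F = -5$ ($F = - \frac{\left(-3\right) \left(-1\right) 5}{3} = - \frac{3 \cdot 5}{3} = \left(- \frac{1}{3}\right) 15 = -5$)
$M{\left(H \right)} = 2 - 4 H$ ($M{\left(H \right)} = 2 + \left(- 5 H + H\right) = 2 - 4 H$)
$d = 34$ ($d = 2 - -32 = 2 + 32 = 34$)
$- 89 d 4 = \left(-89\right) 34 \cdot 4 = \left(-3026\right) 4 = -12104$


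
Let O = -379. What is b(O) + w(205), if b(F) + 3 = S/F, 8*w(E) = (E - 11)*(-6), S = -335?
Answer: -111893/758 ≈ -147.62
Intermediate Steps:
w(E) = 33/4 - 3*E/4 (w(E) = ((E - 11)*(-6))/8 = ((-11 + E)*(-6))/8 = (66 - 6*E)/8 = 33/4 - 3*E/4)
b(F) = -3 - 335/F
b(O) + w(205) = (-3 - 335/(-379)) + (33/4 - 3/4*205) = (-3 - 335*(-1/379)) + (33/4 - 615/4) = (-3 + 335/379) - 291/2 = -802/379 - 291/2 = -111893/758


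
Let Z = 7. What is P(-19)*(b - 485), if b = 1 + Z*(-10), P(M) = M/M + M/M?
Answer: -1108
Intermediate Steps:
P(M) = 2 (P(M) = 1 + 1 = 2)
b = -69 (b = 1 + 7*(-10) = 1 - 70 = -69)
P(-19)*(b - 485) = 2*(-69 - 485) = 2*(-554) = -1108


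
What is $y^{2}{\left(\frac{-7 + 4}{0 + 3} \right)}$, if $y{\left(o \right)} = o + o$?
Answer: $4$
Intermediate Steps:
$y{\left(o \right)} = 2 o$
$y^{2}{\left(\frac{-7 + 4}{0 + 3} \right)} = \left(2 \frac{-7 + 4}{0 + 3}\right)^{2} = \left(2 \left(- \frac{3}{3}\right)\right)^{2} = \left(2 \left(\left(-3\right) \frac{1}{3}\right)\right)^{2} = \left(2 \left(-1\right)\right)^{2} = \left(-2\right)^{2} = 4$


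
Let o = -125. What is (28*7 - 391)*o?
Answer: 24375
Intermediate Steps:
(28*7 - 391)*o = (28*7 - 391)*(-125) = (196 - 391)*(-125) = -195*(-125) = 24375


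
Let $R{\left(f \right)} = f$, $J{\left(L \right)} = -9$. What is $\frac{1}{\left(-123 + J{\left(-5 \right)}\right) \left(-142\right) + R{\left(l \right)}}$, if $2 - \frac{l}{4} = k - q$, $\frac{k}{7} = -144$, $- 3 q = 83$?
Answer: $\frac{3}{68020} \approx 4.4105 \cdot 10^{-5}$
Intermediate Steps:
$q = - \frac{83}{3}$ ($q = \left(- \frac{1}{3}\right) 83 = - \frac{83}{3} \approx -27.667$)
$k = -1008$ ($k = 7 \left(-144\right) = -1008$)
$l = \frac{11788}{3}$ ($l = 8 - 4 \left(-1008 - - \frac{83}{3}\right) = 8 - 4 \left(-1008 + \frac{83}{3}\right) = 8 - - \frac{11764}{3} = 8 + \frac{11764}{3} = \frac{11788}{3} \approx 3929.3$)
$\frac{1}{\left(-123 + J{\left(-5 \right)}\right) \left(-142\right) + R{\left(l \right)}} = \frac{1}{\left(-123 - 9\right) \left(-142\right) + \frac{11788}{3}} = \frac{1}{\left(-132\right) \left(-142\right) + \frac{11788}{3}} = \frac{1}{18744 + \frac{11788}{3}} = \frac{1}{\frac{68020}{3}} = \frac{3}{68020}$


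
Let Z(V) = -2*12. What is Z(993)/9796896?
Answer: -1/408204 ≈ -2.4498e-6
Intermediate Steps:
Z(V) = -24
Z(993)/9796896 = -24/9796896 = -24*1/9796896 = -1/408204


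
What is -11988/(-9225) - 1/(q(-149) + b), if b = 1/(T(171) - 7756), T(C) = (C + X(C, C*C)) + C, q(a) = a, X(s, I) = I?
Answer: 4354332379/3333527550 ≈ 1.3062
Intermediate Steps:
T(C) = C² + 2*C (T(C) = (C + C*C) + C = (C + C²) + C = C² + 2*C)
b = 1/21827 (b = 1/(171*(2 + 171) - 7756) = 1/(171*173 - 7756) = 1/(29583 - 7756) = 1/21827 ≈ 4.5815e-5)
-11988/(-9225) - 1/(q(-149) + b) = -11988/(-9225) - 1/(-149 + 1/21827) = -11988*(-1/9225) - 1/(-3252222/21827) = 1332/1025 - 1*(-21827/3252222) = 1332/1025 + 21827/3252222 = 4354332379/3333527550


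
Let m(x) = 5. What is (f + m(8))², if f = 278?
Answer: 80089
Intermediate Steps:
(f + m(8))² = (278 + 5)² = 283² = 80089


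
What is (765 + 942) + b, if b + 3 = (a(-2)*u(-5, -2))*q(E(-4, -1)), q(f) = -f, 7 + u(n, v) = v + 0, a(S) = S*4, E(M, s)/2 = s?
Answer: 1848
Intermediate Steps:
E(M, s) = 2*s
a(S) = 4*S
u(n, v) = -7 + v (u(n, v) = -7 + (v + 0) = -7 + v)
b = 141 (b = -3 + ((4*(-2))*(-7 - 2))*(-2*(-1)) = -3 + (-8*(-9))*(-1*(-2)) = -3 + 72*2 = -3 + 144 = 141)
(765 + 942) + b = (765 + 942) + 141 = 1707 + 141 = 1848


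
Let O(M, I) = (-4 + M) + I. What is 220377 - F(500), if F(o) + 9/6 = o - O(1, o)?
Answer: 440751/2 ≈ 2.2038e+5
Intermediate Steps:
O(M, I) = -4 + I + M
F(o) = 3/2 (F(o) = -3/2 + (o - (-4 + o + 1)) = -3/2 + (o - (-3 + o)) = -3/2 + (o + (3 - o)) = -3/2 + 3 = 3/2)
220377 - F(500) = 220377 - 1*3/2 = 220377 - 3/2 = 440751/2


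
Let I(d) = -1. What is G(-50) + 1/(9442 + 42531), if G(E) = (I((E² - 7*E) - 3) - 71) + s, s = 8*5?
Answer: -1663135/51973 ≈ -32.000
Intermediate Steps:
s = 40
G(E) = -32 (G(E) = (-1 - 71) + 40 = -72 + 40 = -32)
G(-50) + 1/(9442 + 42531) = -32 + 1/(9442 + 42531) = -32 + 1/51973 = -1663135/51973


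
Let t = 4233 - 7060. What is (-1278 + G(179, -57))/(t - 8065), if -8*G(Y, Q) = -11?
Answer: 1459/12448 ≈ 0.11721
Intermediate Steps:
G(Y, Q) = 11/8 (G(Y, Q) = -1/8*(-11) = 11/8)
t = -2827
(-1278 + G(179, -57))/(t - 8065) = (-1278 + 11/8)/(-2827 - 8065) = -10213/8/(-10892) = -10213/8*(-1/10892) = 1459/12448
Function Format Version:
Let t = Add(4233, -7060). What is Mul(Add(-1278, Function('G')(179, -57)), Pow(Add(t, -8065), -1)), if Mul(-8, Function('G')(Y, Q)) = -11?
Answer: Rational(1459, 12448) ≈ 0.11721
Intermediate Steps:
Function('G')(Y, Q) = Rational(11, 8) (Function('G')(Y, Q) = Mul(Rational(-1, 8), -11) = Rational(11, 8))
t = -2827
Mul(Add(-1278, Function('G')(179, -57)), Pow(Add(t, -8065), -1)) = Mul(Add(-1278, Rational(11, 8)), Pow(Add(-2827, -8065), -1)) = Mul(Rational(-10213, 8), Pow(-10892, -1)) = Mul(Rational(-10213, 8), Rational(-1, 10892)) = Rational(1459, 12448)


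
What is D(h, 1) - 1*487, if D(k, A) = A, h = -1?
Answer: -486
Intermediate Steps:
D(h, 1) - 1*487 = 1 - 1*487 = 1 - 487 = -486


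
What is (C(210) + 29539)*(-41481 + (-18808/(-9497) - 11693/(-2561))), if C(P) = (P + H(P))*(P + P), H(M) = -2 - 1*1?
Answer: -117496336353141372/24321817 ≈ -4.8309e+9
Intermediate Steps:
H(M) = -3 (H(M) = -2 - 1 = -3)
C(P) = 2*P*(-3 + P) (C(P) = (P - 3)*(P + P) = (-3 + P)*(2*P) = 2*P*(-3 + P))
(C(210) + 29539)*(-41481 + (-18808/(-9497) - 11693/(-2561))) = (2*210*(-3 + 210) + 29539)*(-41481 + (-18808/(-9497) - 11693/(-2561))) = (2*210*207 + 29539)*(-41481 + (-18808*(-1/9497) - 11693*(-1/2561))) = (86940 + 29539)*(-41481 + (18808/9497 + 11693/2561)) = 116479*(-41481 + 159215709/24321817) = 116479*(-1008734075268/24321817) = -117496336353141372/24321817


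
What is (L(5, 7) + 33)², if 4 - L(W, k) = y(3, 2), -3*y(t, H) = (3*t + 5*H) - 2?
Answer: 16384/9 ≈ 1820.4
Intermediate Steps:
y(t, H) = ⅔ - t - 5*H/3 (y(t, H) = -((3*t + 5*H) - 2)/3 = -(-2 + 3*t + 5*H)/3 = ⅔ - t - 5*H/3)
L(W, k) = 29/3 (L(W, k) = 4 - (⅔ - 1*3 - 5/3*2) = 4 - (⅔ - 3 - 10/3) = 4 - 1*(-17/3) = 4 + 17/3 = 29/3)
(L(5, 7) + 33)² = (29/3 + 33)² = (128/3)² = 16384/9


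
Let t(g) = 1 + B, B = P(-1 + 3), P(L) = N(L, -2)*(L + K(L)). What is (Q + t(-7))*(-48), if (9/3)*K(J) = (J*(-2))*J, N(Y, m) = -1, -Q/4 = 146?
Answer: 27952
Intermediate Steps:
Q = -584 (Q = -4*146 = -584)
K(J) = -2*J²/3 (K(J) = ((J*(-2))*J)/3 = ((-2*J)*J)/3 = (-2*J²)/3 = -2*J²/3)
P(L) = -L + 2*L²/3 (P(L) = -(L - 2*L²/3) = -L + 2*L²/3)
B = ⅔ (B = (-1 + 3)*(-3 + 2*(-1 + 3))/3 = (⅓)*2*(-3 + 2*2) = (⅓)*2*(-3 + 4) = (⅓)*2*1 = ⅔ ≈ 0.66667)
t(g) = 5/3 (t(g) = 1 + ⅔ = 5/3)
(Q + t(-7))*(-48) = (-584 + 5/3)*(-48) = -1747/3*(-48) = 27952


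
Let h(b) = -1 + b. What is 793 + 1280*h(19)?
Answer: 23833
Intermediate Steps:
793 + 1280*h(19) = 793 + 1280*(-1 + 19) = 793 + 1280*18 = 793 + 23040 = 23833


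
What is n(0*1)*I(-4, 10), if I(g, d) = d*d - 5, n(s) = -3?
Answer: -285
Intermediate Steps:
I(g, d) = -5 + d² (I(g, d) = d² - 5 = -5 + d²)
n(0*1)*I(-4, 10) = -3*(-5 + 10²) = -3*(-5 + 100) = -3*95 = -285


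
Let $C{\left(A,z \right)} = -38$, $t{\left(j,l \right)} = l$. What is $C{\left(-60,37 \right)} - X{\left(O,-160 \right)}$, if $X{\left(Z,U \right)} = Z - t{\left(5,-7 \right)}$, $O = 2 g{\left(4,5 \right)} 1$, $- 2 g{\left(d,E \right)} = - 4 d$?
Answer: $-61$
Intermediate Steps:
$g{\left(d,E \right)} = 2 d$ ($g{\left(d,E \right)} = - \frac{\left(-4\right) d}{2} = 2 d$)
$O = 16$ ($O = 2 \cdot 2 \cdot 4 \cdot 1 = 2 \cdot 8 \cdot 1 = 16 \cdot 1 = 16$)
$X{\left(Z,U \right)} = 7 + Z$ ($X{\left(Z,U \right)} = Z - -7 = Z + 7 = 7 + Z$)
$C{\left(-60,37 \right)} - X{\left(O,-160 \right)} = -38 - \left(7 + 16\right) = -38 - 23 = -61$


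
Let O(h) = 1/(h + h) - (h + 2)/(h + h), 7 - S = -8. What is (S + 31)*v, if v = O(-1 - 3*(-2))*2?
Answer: -276/5 ≈ -55.200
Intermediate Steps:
S = 15 (S = 7 - 1*(-8) = 7 + 8 = 15)
O(h) = 1/(2*h) - (2 + h)/(2*h)
v = -6/5 (v = ((-1 - (-1 - 3*(-2)))/(2*(-1 - 3*(-2))))*2 = ((-1 - (-1 + 6))/(2*(-1 + 6)))*2 = ((1/2)*(-1 - 1*5)/5)*2 = ((1/2)*(1/5)*(-1 - 5))*2 = ((1/2)*(1/5)*(-6))*2 = -3/5*2 = -6/5 ≈ -1.2000)
(S + 31)*v = (15 + 31)*(-6/5) = 46*(-6/5) = -276/5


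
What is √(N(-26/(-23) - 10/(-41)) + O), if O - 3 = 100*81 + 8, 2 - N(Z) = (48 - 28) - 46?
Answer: √8139 ≈ 90.216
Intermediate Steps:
N(Z) = 28 (N(Z) = 2 - ((48 - 28) - 46) = 2 - (20 - 46) = 2 - 1*(-26) = 2 + 26 = 28)
O = 8111 (O = 3 + (100*81 + 8) = 3 + (8100 + 8) = 3 + 8108 = 8111)
√(N(-26/(-23) - 10/(-41)) + O) = √(28 + 8111) = √8139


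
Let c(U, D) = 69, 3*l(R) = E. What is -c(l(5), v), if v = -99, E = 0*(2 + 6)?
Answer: -69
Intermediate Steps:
E = 0 (E = 0*8 = 0)
l(R) = 0 (l(R) = (⅓)*0 = 0)
-c(l(5), v) = -1*69 = -69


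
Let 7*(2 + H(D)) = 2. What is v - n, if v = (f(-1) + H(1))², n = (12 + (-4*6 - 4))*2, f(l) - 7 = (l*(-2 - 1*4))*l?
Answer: 1593/49 ≈ 32.510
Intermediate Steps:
H(D) = -12/7 (H(D) = -2 + (⅐)*2 = -2 + 2/7 = -12/7)
f(l) = 7 - 6*l² (f(l) = 7 + (l*(-2 - 1*4))*l = 7 + (l*(-2 - 4))*l = 7 + (l*(-6))*l = 7 + (-6*l)*l = 7 - 6*l²)
n = -32 (n = (12 + (-24 - 4))*2 = (12 - 28)*2 = -16*2 = -32)
v = 25/49 (v = ((7 - 6*(-1)²) - 12/7)² = ((7 - 6*1) - 12/7)² = ((7 - 6) - 12/7)² = (1 - 12/7)² = (-5/7)² = 25/49 ≈ 0.51020)
v - n = 25/49 - 1*(-32) = 25/49 + 32 = 1593/49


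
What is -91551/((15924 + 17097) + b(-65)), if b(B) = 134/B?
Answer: -5950815/2146231 ≈ -2.7727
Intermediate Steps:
-91551/((15924 + 17097) + b(-65)) = -91551/((15924 + 17097) + 134/(-65)) = -91551/(33021 + 134*(-1/65)) = -91551/(33021 - 134/65) = -91551/2146231/65 = -91551*65/2146231 = -5950815/2146231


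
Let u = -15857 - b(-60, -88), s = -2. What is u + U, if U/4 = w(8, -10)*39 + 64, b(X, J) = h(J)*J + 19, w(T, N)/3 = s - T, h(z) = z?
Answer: -28044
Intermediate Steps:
w(T, N) = -6 - 3*T (w(T, N) = 3*(-2 - T) = -6 - 3*T)
b(X, J) = 19 + J**2 (b(X, J) = J*J + 19 = J**2 + 19 = 19 + J**2)
U = -4424 (U = 4*((-6 - 3*8)*39 + 64) = 4*((-6 - 24)*39 + 64) = 4*(-30*39 + 64) = 4*(-1170 + 64) = 4*(-1106) = -4424)
u = -23620 (u = -15857 - (19 + (-88)**2) = -15857 - (19 + 7744) = -15857 - 1*7763 = -15857 - 7763 = -23620)
u + U = -23620 - 4424 = -28044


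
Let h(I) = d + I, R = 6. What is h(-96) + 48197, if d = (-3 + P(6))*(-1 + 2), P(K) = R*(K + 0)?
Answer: 48134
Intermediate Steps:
P(K) = 6*K (P(K) = 6*(K + 0) = 6*K)
d = 33 (d = (-3 + 6*6)*(-1 + 2) = (-3 + 36)*1 = 33*1 = 33)
h(I) = 33 + I
h(-96) + 48197 = (33 - 96) + 48197 = -63 + 48197 = 48134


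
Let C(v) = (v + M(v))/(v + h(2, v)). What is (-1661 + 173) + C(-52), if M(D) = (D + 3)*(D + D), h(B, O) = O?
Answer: -3073/2 ≈ -1536.5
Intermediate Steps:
M(D) = 2*D*(3 + D) (M(D) = (3 + D)*(2*D) = 2*D*(3 + D))
C(v) = (v + 2*v*(3 + v))/(2*v) (C(v) = (v + 2*v*(3 + v))/(v + v) = (v + 2*v*(3 + v))/((2*v)) = (v + 2*v*(3 + v))*(1/(2*v)) = (v + 2*v*(3 + v))/(2*v))
(-1661 + 173) + C(-52) = (-1661 + 173) + (7/2 - 52) = -1488 - 97/2 = -3073/2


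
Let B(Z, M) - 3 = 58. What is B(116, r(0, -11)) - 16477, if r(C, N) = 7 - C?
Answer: -16416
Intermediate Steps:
B(Z, M) = 61 (B(Z, M) = 3 + 58 = 61)
B(116, r(0, -11)) - 16477 = 61 - 16477 = -16416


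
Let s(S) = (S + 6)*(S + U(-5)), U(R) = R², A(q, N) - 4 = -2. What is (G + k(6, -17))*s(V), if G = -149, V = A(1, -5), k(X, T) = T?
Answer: -35856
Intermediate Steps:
A(q, N) = 2 (A(q, N) = 4 - 2 = 2)
V = 2
s(S) = (6 + S)*(25 + S) (s(S) = (S + 6)*(S + (-5)²) = (6 + S)*(S + 25) = (6 + S)*(25 + S))
(G + k(6, -17))*s(V) = (-149 - 17)*(150 + 2² + 31*2) = -166*(150 + 4 + 62) = -166*216 = -35856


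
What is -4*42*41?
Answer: -6888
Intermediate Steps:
-4*42*41 = -168*41 = -6888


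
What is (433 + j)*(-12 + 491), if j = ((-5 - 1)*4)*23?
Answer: -57001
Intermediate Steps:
j = -552 (j = -6*4*23 = -24*23 = -552)
(433 + j)*(-12 + 491) = (433 - 552)*(-12 + 491) = -119*479 = -57001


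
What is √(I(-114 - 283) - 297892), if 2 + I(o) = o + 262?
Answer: I*√298029 ≈ 545.92*I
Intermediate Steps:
I(o) = 260 + o (I(o) = -2 + (o + 262) = -2 + (262 + o) = 260 + o)
√(I(-114 - 283) - 297892) = √((260 + (-114 - 283)) - 297892) = √((260 - 397) - 297892) = √(-137 - 297892) = √(-298029) = I*√298029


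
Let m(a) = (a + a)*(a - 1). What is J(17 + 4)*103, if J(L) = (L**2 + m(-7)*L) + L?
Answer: 289842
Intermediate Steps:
m(a) = 2*a*(-1 + a) (m(a) = (2*a)*(-1 + a) = 2*a*(-1 + a))
J(L) = L**2 + 113*L (J(L) = (L**2 + (2*(-7)*(-1 - 7))*L) + L = (L**2 + (2*(-7)*(-8))*L) + L = (L**2 + 112*L) + L = L**2 + 113*L)
J(17 + 4)*103 = ((17 + 4)*(113 + (17 + 4)))*103 = (21*(113 + 21))*103 = (21*134)*103 = 2814*103 = 289842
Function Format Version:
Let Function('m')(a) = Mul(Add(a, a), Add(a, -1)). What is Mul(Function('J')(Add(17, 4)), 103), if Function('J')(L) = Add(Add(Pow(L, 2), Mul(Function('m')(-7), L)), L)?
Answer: 289842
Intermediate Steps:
Function('m')(a) = Mul(2, a, Add(-1, a)) (Function('m')(a) = Mul(Mul(2, a), Add(-1, a)) = Mul(2, a, Add(-1, a)))
Function('J')(L) = Add(Pow(L, 2), Mul(113, L)) (Function('J')(L) = Add(Add(Pow(L, 2), Mul(Mul(2, -7, Add(-1, -7)), L)), L) = Add(Add(Pow(L, 2), Mul(Mul(2, -7, -8), L)), L) = Add(Add(Pow(L, 2), Mul(112, L)), L) = Add(Pow(L, 2), Mul(113, L)))
Mul(Function('J')(Add(17, 4)), 103) = Mul(Mul(Add(17, 4), Add(113, Add(17, 4))), 103) = Mul(Mul(21, Add(113, 21)), 103) = Mul(Mul(21, 134), 103) = Mul(2814, 103) = 289842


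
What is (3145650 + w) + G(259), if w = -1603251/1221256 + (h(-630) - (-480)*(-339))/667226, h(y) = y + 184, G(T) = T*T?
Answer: 1308952326453397257/407426877928 ≈ 3.2127e+6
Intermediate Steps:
G(T) = T²
h(y) = 184 + y
w = -634499104111/407426877928 (w = -1603251/1221256 + ((184 - 630) - (-480)*(-339))/667226 = -1603251*1/1221256 + (-446 - 1*162720)*(1/667226) = -1603251/1221256 + (-446 - 162720)*(1/667226) = -1603251/1221256 - 163166*1/667226 = -1603251/1221256 - 81583/333613 = -634499104111/407426877928 ≈ -1.5573)
(3145650 + w) + G(259) = (3145650 - 634499104111/407426877928) + 259² = 1281621724055109089/407426877928 + 67081 = 1308952326453397257/407426877928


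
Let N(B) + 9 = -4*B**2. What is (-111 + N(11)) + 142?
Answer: -462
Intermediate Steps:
N(B) = -9 - 4*B**2
(-111 + N(11)) + 142 = (-111 + (-9 - 4*11**2)) + 142 = (-111 + (-9 - 4*121)) + 142 = (-111 + (-9 - 484)) + 142 = (-111 - 493) + 142 = -604 + 142 = -462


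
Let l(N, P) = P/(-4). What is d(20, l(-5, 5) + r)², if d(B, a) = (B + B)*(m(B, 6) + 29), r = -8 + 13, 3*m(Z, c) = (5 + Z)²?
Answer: 811110400/9 ≈ 9.0123e+7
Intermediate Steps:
l(N, P) = -P/4 (l(N, P) = P*(-¼) = -P/4)
m(Z, c) = (5 + Z)²/3
r = 5
d(B, a) = 2*B*(29 + (5 + B)²/3) (d(B, a) = (B + B)*((5 + B)²/3 + 29) = (2*B)*(29 + (5 + B)²/3) = 2*B*(29 + (5 + B)²/3))
d(20, l(-5, 5) + r)² = ((⅔)*20*(87 + (5 + 20)²))² = ((⅔)*20*(87 + 25²))² = ((⅔)*20*(87 + 625))² = ((⅔)*20*712)² = (28480/3)² = 811110400/9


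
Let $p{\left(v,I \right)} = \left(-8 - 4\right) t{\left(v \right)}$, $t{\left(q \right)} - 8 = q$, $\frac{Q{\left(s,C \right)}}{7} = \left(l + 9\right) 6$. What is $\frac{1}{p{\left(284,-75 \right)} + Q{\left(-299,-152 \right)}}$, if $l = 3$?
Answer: $- \frac{1}{3000} \approx -0.00033333$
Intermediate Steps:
$Q{\left(s,C \right)} = 504$ ($Q{\left(s,C \right)} = 7 \left(3 + 9\right) 6 = 7 \cdot 12 \cdot 6 = 7 \cdot 72 = 504$)
$t{\left(q \right)} = 8 + q$
$p{\left(v,I \right)} = -96 - 12 v$ ($p{\left(v,I \right)} = \left(-8 - 4\right) \left(8 + v\right) = - 12 \left(8 + v\right) = -96 - 12 v$)
$\frac{1}{p{\left(284,-75 \right)} + Q{\left(-299,-152 \right)}} = \frac{1}{\left(-96 - 3408\right) + 504} = \frac{1}{-3504 + 504} = \frac{1}{-3000} = - \frac{1}{3000}$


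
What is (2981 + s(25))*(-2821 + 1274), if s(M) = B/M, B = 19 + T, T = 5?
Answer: -115327303/25 ≈ -4.6131e+6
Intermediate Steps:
B = 24 (B = 19 + 5 = 24)
s(M) = 24/M
(2981 + s(25))*(-2821 + 1274) = (2981 + 24/25)*(-2821 + 1274) = (2981 + 24*(1/25))*(-1547) = (2981 + 24/25)*(-1547) = (74549/25)*(-1547) = -115327303/25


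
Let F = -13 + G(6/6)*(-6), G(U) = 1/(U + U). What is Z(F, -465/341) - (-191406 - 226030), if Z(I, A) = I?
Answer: 417420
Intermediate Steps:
G(U) = 1/(2*U)
F = -16 (F = -13 + (1/(2*((6/6))))*(-6) = -13 + (1/(2*((6*(⅙)))))*(-6) = -13 + ((½)/1)*(-6) = -13 + ((½)*1)*(-6) = -13 + (½)*(-6) = -13 - 3 = -16)
Z(F, -465/341) - (-191406 - 226030) = -16 - (-191406 - 226030) = -16 - 1*(-417436) = -16 + 417436 = 417420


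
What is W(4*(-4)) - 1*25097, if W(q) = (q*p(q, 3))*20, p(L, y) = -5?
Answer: -23497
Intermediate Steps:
W(q) = -100*q (W(q) = (q*(-5))*20 = -5*q*20 = -100*q)
W(4*(-4)) - 1*25097 = -400*(-4) - 1*25097 = -100*(-16) - 25097 = 1600 - 25097 = -23497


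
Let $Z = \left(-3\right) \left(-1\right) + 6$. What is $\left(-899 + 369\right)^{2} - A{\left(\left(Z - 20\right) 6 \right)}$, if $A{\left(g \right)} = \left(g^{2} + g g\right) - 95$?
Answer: $272283$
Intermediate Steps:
$Z = 9$ ($Z = 3 + 6 = 9$)
$A{\left(g \right)} = -95 + 2 g^{2}$ ($A{\left(g \right)} = \left(g^{2} + g^{2}\right) - 95 = 2 g^{2} - 95 = -95 + 2 g^{2}$)
$\left(-899 + 369\right)^{2} - A{\left(\left(Z - 20\right) 6 \right)} = \left(-899 + 369\right)^{2} - \left(-95 + 2 \left(\left(9 - 20\right) 6\right)^{2}\right) = \left(-530\right)^{2} - \left(-95 + 2 \left(\left(-11\right) 6\right)^{2}\right) = 280900 - \left(-95 + 2 \left(-66\right)^{2}\right) = 280900 - \left(-95 + 2 \cdot 4356\right) = 280900 - \left(-95 + 8712\right) = 280900 - 8617 = 272283$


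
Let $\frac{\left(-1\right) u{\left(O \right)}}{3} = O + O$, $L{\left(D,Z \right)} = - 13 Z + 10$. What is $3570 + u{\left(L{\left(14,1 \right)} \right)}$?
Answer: $3588$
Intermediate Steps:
$L{\left(D,Z \right)} = 10 - 13 Z$
$u{\left(O \right)} = - 6 O$ ($u{\left(O \right)} = - 3 \left(O + O\right) = - 3 \cdot 2 O = - 6 O$)
$3570 + u{\left(L{\left(14,1 \right)} \right)} = 3570 - 6 \left(10 - 13\right) = 3570 - -18 = 3570 + 18 = 3588$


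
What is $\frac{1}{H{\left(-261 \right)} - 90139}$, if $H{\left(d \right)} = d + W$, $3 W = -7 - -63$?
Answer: $- \frac{3}{271144} \approx -1.1064 \cdot 10^{-5}$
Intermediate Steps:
$W = \frac{56}{3}$ ($W = \frac{-7 - -63}{3} = \frac{-7 + 63}{3} = \frac{1}{3} \cdot 56 = \frac{56}{3} \approx 18.667$)
$H{\left(d \right)} = \frac{56}{3} + d$ ($H{\left(d \right)} = d + \frac{56}{3} = \frac{56}{3} + d$)
$\frac{1}{H{\left(-261 \right)} - 90139} = \frac{1}{\left(\frac{56}{3} - 261\right) - 90139} = \frac{1}{- \frac{727}{3} - 90139} = \frac{1}{- \frac{271144}{3}} = - \frac{3}{271144}$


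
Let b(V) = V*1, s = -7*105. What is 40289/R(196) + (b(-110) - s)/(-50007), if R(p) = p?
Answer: 2014609523/9801372 ≈ 205.54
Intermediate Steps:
s = -735
b(V) = V
40289/R(196) + (b(-110) - s)/(-50007) = 40289/196 + (-110 - 1*(-735))/(-50007) = 40289*(1/196) + (-110 + 735)*(-1/50007) = 40289/196 + 625*(-1/50007) = 40289/196 - 625/50007 = 2014609523/9801372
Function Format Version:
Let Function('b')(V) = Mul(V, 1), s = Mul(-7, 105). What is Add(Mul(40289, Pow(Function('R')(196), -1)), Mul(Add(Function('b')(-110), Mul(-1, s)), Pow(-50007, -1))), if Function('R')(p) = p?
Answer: Rational(2014609523, 9801372) ≈ 205.54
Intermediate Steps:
s = -735
Function('b')(V) = V
Add(Mul(40289, Pow(Function('R')(196), -1)), Mul(Add(Function('b')(-110), Mul(-1, s)), Pow(-50007, -1))) = Add(Mul(40289, Pow(196, -1)), Mul(Add(-110, Mul(-1, -735)), Pow(-50007, -1))) = Add(Mul(40289, Rational(1, 196)), Mul(Add(-110, 735), Rational(-1, 50007))) = Add(Rational(40289, 196), Mul(625, Rational(-1, 50007))) = Add(Rational(40289, 196), Rational(-625, 50007)) = Rational(2014609523, 9801372)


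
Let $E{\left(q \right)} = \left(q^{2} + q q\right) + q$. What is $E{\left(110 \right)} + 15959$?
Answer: $40269$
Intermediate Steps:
$E{\left(q \right)} = q + 2 q^{2}$ ($E{\left(q \right)} = \left(q^{2} + q^{2}\right) + q = 2 q^{2} + q = q + 2 q^{2}$)
$E{\left(110 \right)} + 15959 = 110 \left(1 + 2 \cdot 110\right) + 15959 = 110 \left(1 + 220\right) + 15959 = 110 \cdot 221 + 15959 = 24310 + 15959 = 40269$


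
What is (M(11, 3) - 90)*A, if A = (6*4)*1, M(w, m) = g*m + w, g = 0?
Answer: -1896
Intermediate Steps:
M(w, m) = w (M(w, m) = 0*m + w = 0 + w = w)
A = 24 (A = 24*1 = 24)
(M(11, 3) - 90)*A = (11 - 90)*24 = -79*24 = -1896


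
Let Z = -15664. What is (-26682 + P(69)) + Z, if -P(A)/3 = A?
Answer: -42553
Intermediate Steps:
P(A) = -3*A
(-26682 + P(69)) + Z = (-26682 - 3*69) - 15664 = (-26682 - 207) - 15664 = -26889 - 15664 = -42553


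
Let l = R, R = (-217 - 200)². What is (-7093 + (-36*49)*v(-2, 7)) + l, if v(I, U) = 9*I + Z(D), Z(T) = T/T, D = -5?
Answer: 196784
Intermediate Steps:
Z(T) = 1
v(I, U) = 1 + 9*I (v(I, U) = 9*I + 1 = 1 + 9*I)
R = 173889 (R = (-417)² = 173889)
l = 173889
(-7093 + (-36*49)*v(-2, 7)) + l = (-7093 + (-36*49)*(1 + 9*(-2))) + 173889 = (-7093 - 1764*(1 - 18)) + 173889 = (-7093 - 1764*(-17)) + 173889 = (-7093 + 29988) + 173889 = 22895 + 173889 = 196784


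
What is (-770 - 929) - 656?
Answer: -2355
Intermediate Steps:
(-770 - 929) - 656 = -1699 - 656 = -2355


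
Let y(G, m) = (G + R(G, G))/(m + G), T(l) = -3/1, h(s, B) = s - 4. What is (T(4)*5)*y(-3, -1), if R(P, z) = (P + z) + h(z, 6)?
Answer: -60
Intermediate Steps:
h(s, B) = -4 + s
R(P, z) = -4 + P + 2*z (R(P, z) = (P + z) + (-4 + z) = -4 + P + 2*z)
T(l) = -3 (T(l) = -3*1 = -3)
y(G, m) = (-4 + 4*G)/(G + m) (y(G, m) = (G + (-4 + G + 2*G))/(m + G) = (G + (-4 + 3*G))/(G + m) = (-4 + 4*G)/(G + m))
(T(4)*5)*y(-3, -1) = (-3*5)*(4*(-1 - 3)/(-3 - 1)) = -60*(-4)/(-4) = -60*(-1)*(-4)/4 = -15*4 = -60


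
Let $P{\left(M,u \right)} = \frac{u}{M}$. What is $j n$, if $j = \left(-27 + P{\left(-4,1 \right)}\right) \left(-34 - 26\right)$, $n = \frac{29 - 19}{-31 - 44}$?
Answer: $-218$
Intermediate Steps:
$n = - \frac{2}{15}$ ($n = \frac{10}{-75} = 10 \left(- \frac{1}{75}\right) = - \frac{2}{15} \approx -0.13333$)
$j = 1635$ ($j = \left(-27 + 1 \frac{1}{-4}\right) \left(-34 - 26\right) = \left(-27 + 1 \left(- \frac{1}{4}\right)\right) \left(-60\right) = \left(-27 - \frac{1}{4}\right) \left(-60\right) = \left(- \frac{109}{4}\right) \left(-60\right) = 1635$)
$j n = 1635 \left(- \frac{2}{15}\right) = -218$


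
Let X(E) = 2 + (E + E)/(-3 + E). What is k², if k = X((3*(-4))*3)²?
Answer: 6250000/28561 ≈ 218.83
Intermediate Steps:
X(E) = 2 + 2*E/(-3 + E) (X(E) = 2 + (2*E)/(-3 + E) = 2 + 2*E/(-3 + E))
k = 2500/169 (k = (2*(-3 + 2*((3*(-4))*3))/(-3 + (3*(-4))*3))² = (2*(-3 + 2*(-12*3))/(-3 - 12*3))² = (2*(-3 + 2*(-36))/(-3 - 36))² = (2*(-3 - 72)/(-39))² = (2*(-1/39)*(-75))² = (50/13)² = 2500/169 ≈ 14.793)
k² = (2500/169)² = 6250000/28561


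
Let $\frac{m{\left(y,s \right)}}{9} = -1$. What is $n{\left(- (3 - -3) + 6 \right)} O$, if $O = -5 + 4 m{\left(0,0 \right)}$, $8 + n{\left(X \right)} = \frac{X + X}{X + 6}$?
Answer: $328$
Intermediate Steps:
$m{\left(y,s \right)} = -9$ ($m{\left(y,s \right)} = 9 \left(-1\right) = -9$)
$n{\left(X \right)} = -8 + \frac{2 X}{6 + X}$ ($n{\left(X \right)} = -8 + \frac{X + X}{X + 6} = -8 + \frac{2 X}{6 + X}$)
$O = -41$ ($O = -5 + 4 \left(-9\right) = -5 - 36 = -41$)
$n{\left(- (3 - -3) + 6 \right)} O = \frac{6 \left(-8 - \left(- (3 - -3) + 6\right)\right)}{6 + \left(- (3 - -3) + 6\right)} \left(-41\right) = \frac{6 \left(-8 - \left(- (3 + 3) + 6\right)\right)}{6 + \left(- (3 + 3) + 6\right)} \left(-41\right) = \frac{6 \left(-8 - \left(\left(-1\right) 6 + 6\right)\right)}{6 + \left(\left(-1\right) 6 + 6\right)} \left(-41\right) = \frac{6 \left(-8 - \left(-6 + 6\right)\right)}{6 + \left(-6 + 6\right)} \left(-41\right) = \frac{6 \left(-8 - 0\right)}{6 + 0} \left(-41\right) = \frac{6 \left(-8 + 0\right)}{6} \left(-41\right) = 6 \cdot \frac{1}{6} \left(-8\right) \left(-41\right) = \left(-8\right) \left(-41\right) = 328$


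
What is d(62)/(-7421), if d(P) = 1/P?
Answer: -1/460102 ≈ -2.1734e-6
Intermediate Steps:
d(62)/(-7421) = 1/(62*(-7421)) = (1/62)*(-1/7421) = -1/460102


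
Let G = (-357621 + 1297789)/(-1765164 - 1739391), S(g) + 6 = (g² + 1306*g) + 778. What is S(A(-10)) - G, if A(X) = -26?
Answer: -113925133772/3504555 ≈ -32508.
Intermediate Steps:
S(g) = 772 + g² + 1306*g (S(g) = -6 + ((g² + 1306*g) + 778) = -6 + (778 + g² + 1306*g) = 772 + g² + 1306*g)
G = -940168/3504555 (G = 940168/(-3504555) = 940168*(-1/3504555) = -940168/3504555 ≈ -0.26827)
S(A(-10)) - G = (772 + (-26)² + 1306*(-26)) - 1*(-940168/3504555) = (772 + 676 - 33956) + 940168/3504555 = -32508 + 940168/3504555 = -113925133772/3504555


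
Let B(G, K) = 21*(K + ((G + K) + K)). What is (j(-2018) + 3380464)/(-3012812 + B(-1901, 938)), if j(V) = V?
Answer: -3378446/2993639 ≈ -1.1285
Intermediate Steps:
B(G, K) = 21*G + 63*K (B(G, K) = 21*(K + (G + 2*K)) = 21*(G + 3*K) = 21*G + 63*K)
(j(-2018) + 3380464)/(-3012812 + B(-1901, 938)) = (-2018 + 3380464)/(-3012812 + (21*(-1901) + 63*938)) = 3378446/(-3012812 + (-39921 + 59094)) = 3378446/(-3012812 + 19173) = 3378446/(-2993639) = 3378446*(-1/2993639) = -3378446/2993639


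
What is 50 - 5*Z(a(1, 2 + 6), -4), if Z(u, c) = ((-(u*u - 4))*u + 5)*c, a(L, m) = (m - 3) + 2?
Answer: -6150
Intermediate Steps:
a(L, m) = -1 + m (a(L, m) = (-3 + m) + 2 = -1 + m)
Z(u, c) = c*(5 + u*(4 - u²)) (Z(u, c) = ((-(u² - 4))*u + 5)*c = ((-(-4 + u²))*u + 5)*c = ((4 - u²)*u + 5)*c = (u*(4 - u²) + 5)*c = (5 + u*(4 - u²))*c = c*(5 + u*(4 - u²)))
50 - 5*Z(a(1, 2 + 6), -4) = 50 - (-20)*(5 - (-1 + (2 + 6))³ + 4*(-1 + (2 + 6))) = 50 - (-20)*(5 - (-1 + 8)³ + 4*(-1 + 8)) = 50 - (-20)*(5 - 1*7³ + 4*7) = 50 - (-20)*(5 - 1*343 + 28) = 50 - (-20)*(5 - 343 + 28) = 50 - (-20)*(-310) = 50 - 5*1240 = 50 - 6200 = -6150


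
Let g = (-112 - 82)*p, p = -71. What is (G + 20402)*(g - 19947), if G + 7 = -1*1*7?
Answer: -125855124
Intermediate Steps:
G = -14 (G = -7 - 1*1*7 = -7 - 1*7 = -7 - 7 = -14)
g = 13774 (g = (-112 - 82)*(-71) = -194*(-71) = 13774)
(G + 20402)*(g - 19947) = (-14 + 20402)*(13774 - 19947) = 20388*(-6173) = -125855124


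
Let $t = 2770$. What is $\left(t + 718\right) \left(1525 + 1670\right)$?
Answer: $11144160$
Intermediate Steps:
$\left(t + 718\right) \left(1525 + 1670\right) = \left(2770 + 718\right) \left(1525 + 1670\right) = 3488 \cdot 3195 = 11144160$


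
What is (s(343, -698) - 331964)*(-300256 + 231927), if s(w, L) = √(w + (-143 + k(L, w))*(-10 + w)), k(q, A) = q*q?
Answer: 22682768156 - 136658*√40547914 ≈ 2.1813e+10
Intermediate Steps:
k(q, A) = q²
s(w, L) = √(w + (-143 + L²)*(-10 + w))
(s(343, -698) - 331964)*(-300256 + 231927) = (√(1430 - 142*343 - 10*(-698)² + 343*(-698)²) - 331964)*(-300256 + 231927) = (√(1430 - 48706 - 10*487204 + 343*487204) - 331964)*(-68329) = (√(1430 - 48706 - 4872040 + 167110972) - 331964)*(-68329) = (√162191656 - 331964)*(-68329) = (2*√40547914 - 331964)*(-68329) = (-331964 + 2*√40547914)*(-68329) = 22682768156 - 136658*√40547914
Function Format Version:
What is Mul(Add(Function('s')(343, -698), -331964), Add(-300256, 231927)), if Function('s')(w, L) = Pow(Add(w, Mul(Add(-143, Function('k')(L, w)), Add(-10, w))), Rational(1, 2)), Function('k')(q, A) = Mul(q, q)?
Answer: Add(22682768156, Mul(-136658, Pow(40547914, Rational(1, 2)))) ≈ 2.1813e+10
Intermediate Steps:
Function('k')(q, A) = Pow(q, 2)
Function('s')(w, L) = Pow(Add(w, Mul(Add(-143, Pow(L, 2)), Add(-10, w))), Rational(1, 2))
Mul(Add(Function('s')(343, -698), -331964), Add(-300256, 231927)) = Mul(Add(Pow(Add(1430, Mul(-142, 343), Mul(-10, Pow(-698, 2)), Mul(343, Pow(-698, 2))), Rational(1, 2)), -331964), Add(-300256, 231927)) = Mul(Add(Pow(Add(1430, -48706, Mul(-10, 487204), Mul(343, 487204)), Rational(1, 2)), -331964), -68329) = Mul(Add(Pow(Add(1430, -48706, -4872040, 167110972), Rational(1, 2)), -331964), -68329) = Mul(Add(Pow(162191656, Rational(1, 2)), -331964), -68329) = Mul(Add(Mul(2, Pow(40547914, Rational(1, 2))), -331964), -68329) = Mul(Add(-331964, Mul(2, Pow(40547914, Rational(1, 2)))), -68329) = Add(22682768156, Mul(-136658, Pow(40547914, Rational(1, 2))))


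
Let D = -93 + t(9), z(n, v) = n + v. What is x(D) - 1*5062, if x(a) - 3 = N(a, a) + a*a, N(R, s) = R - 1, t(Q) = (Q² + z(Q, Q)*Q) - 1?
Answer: 17290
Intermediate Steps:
t(Q) = -1 + 3*Q² (t(Q) = (Q² + (Q + Q)*Q) - 1 = (Q² + (2*Q)*Q) - 1 = (Q² + 2*Q²) - 1 = 3*Q² - 1 = -1 + 3*Q²)
D = 149 (D = -93 + (-1 + 3*9²) = -93 + (-1 + 3*81) = -93 + (-1 + 243) = -93 + 242 = 149)
N(R, s) = -1 + R
x(a) = 2 + a + a² (x(a) = 3 + ((-1 + a) + a*a) = 3 + ((-1 + a) + a²) = 3 + (-1 + a + a²) = 2 + a + a²)
x(D) - 1*5062 = (2 + 149 + 149²) - 1*5062 = (2 + 149 + 22201) - 5062 = 22352 - 5062 = 17290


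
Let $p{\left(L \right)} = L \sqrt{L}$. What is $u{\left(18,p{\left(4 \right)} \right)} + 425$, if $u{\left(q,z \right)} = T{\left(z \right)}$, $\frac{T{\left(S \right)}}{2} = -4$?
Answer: $417$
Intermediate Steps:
$p{\left(L \right)} = L^{\frac{3}{2}}$
$T{\left(S \right)} = -8$ ($T{\left(S \right)} = 2 \left(-4\right) = -8$)
$u{\left(q,z \right)} = -8$
$u{\left(18,p{\left(4 \right)} \right)} + 425 = -8 + 425 = 417$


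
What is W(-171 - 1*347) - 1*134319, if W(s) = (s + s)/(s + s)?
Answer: -134318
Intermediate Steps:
W(s) = 1 (W(s) = (2*s)/((2*s)) = (2*s)*(1/(2*s)) = 1)
W(-171 - 1*347) - 1*134319 = 1 - 1*134319 = 1 - 134319 = -134318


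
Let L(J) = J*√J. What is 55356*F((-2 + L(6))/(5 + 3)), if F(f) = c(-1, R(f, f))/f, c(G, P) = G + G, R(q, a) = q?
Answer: 885696/(2 - 6*√6) ≈ -69757.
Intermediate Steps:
c(G, P) = 2*G
L(J) = J^(3/2)
F(f) = -2/f (F(f) = (2*(-1))/f = -2/f)
55356*F((-2 + L(6))/(5 + 3)) = 55356*(-2*(5 + 3)/(-2 + 6^(3/2))) = 55356*(-2*8/(-2 + 6*√6)) = 55356*(-2/(-¼ + 3*√6/4)) = -110712/(-¼ + 3*√6/4)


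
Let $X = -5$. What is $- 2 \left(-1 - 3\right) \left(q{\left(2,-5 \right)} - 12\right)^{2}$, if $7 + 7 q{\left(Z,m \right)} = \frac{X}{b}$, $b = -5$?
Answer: $\frac{64800}{49} \approx 1322.4$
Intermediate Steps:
$q{\left(Z,m \right)} = - \frac{6}{7}$ ($q{\left(Z,m \right)} = -1 + \frac{\left(-5\right) \frac{1}{-5}}{7} = -1 + \frac{\left(-5\right) \left(- \frac{1}{5}\right)}{7} = -1 + \frac{1}{7} \cdot 1 = -1 + \frac{1}{7} = - \frac{6}{7}$)
$- 2 \left(-1 - 3\right) \left(q{\left(2,-5 \right)} - 12\right)^{2} = - 2 \left(-1 - 3\right) \left(- \frac{6}{7} - 12\right)^{2} = \left(-2\right) \left(-4\right) \left(- \frac{90}{7}\right)^{2} = 8 \cdot \frac{8100}{49} = \frac{64800}{49}$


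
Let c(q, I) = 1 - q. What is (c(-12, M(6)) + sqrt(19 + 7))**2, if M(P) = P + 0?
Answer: (13 + sqrt(26))**2 ≈ 327.57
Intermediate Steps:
M(P) = P
(c(-12, M(6)) + sqrt(19 + 7))**2 = ((1 - 1*(-12)) + sqrt(19 + 7))**2 = ((1 + 12) + sqrt(26))**2 = (13 + sqrt(26))**2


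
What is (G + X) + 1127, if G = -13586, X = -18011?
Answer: -30470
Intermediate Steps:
(G + X) + 1127 = (-13586 - 18011) + 1127 = -31597 + 1127 = -30470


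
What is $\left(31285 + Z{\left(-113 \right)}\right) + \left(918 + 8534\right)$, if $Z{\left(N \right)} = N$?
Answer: $40624$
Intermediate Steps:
$\left(31285 + Z{\left(-113 \right)}\right) + \left(918 + 8534\right) = \left(31285 - 113\right) + \left(918 + 8534\right) = 31172 + 9452 = 40624$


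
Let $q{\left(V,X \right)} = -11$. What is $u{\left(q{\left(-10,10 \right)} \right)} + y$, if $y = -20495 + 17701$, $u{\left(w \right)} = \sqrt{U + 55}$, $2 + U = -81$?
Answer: $-2794 + 2 i \sqrt{7} \approx -2794.0 + 5.2915 i$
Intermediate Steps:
$U = -83$ ($U = -2 - 81 = -83$)
$u{\left(w \right)} = 2 i \sqrt{7}$ ($u{\left(w \right)} = \sqrt{-83 + 55} = \sqrt{-28} = 2 i \sqrt{7}$)
$y = -2794$
$u{\left(q{\left(-10,10 \right)} \right)} + y = 2 i \sqrt{7} - 2794 = -2794 + 2 i \sqrt{7}$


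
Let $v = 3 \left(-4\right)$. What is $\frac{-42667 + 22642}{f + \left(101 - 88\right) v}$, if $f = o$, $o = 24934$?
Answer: $- \frac{20025}{24778} \approx -0.80818$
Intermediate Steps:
$v = -12$
$f = 24934$
$\frac{-42667 + 22642}{f + \left(101 - 88\right) v} = \frac{-42667 + 22642}{24934 + \left(101 - 88\right) \left(-12\right)} = - \frac{20025}{24934 + 13 \left(-12\right)} = - \frac{20025}{24934 - 156} = - \frac{20025}{24778}$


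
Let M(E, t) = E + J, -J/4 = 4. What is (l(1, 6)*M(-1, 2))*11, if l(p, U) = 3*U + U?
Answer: -4488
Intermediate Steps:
J = -16 (J = -4*4 = -16)
M(E, t) = -16 + E (M(E, t) = E - 16 = -16 + E)
l(p, U) = 4*U
(l(1, 6)*M(-1, 2))*11 = ((4*6)*(-16 - 1))*11 = (24*(-17))*11 = -408*11 = -4488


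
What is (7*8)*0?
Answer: 0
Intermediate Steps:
(7*8)*0 = 56*0 = 0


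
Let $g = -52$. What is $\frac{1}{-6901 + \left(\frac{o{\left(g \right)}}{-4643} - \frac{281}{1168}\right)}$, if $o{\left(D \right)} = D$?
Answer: $- \frac{5423024}{37425532571} \approx -0.0001449$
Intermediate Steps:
$\frac{1}{-6901 + \left(\frac{o{\left(g \right)}}{-4643} - \frac{281}{1168}\right)} = \frac{1}{-6901 - \left(- \frac{52}{4643} + \frac{281}{1168}\right)} = \frac{1}{-6901 - \frac{1243947}{5423024}} = \frac{1}{- \frac{37425532571}{5423024}} = - \frac{5423024}{37425532571}$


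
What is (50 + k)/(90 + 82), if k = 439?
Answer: 489/172 ≈ 2.8430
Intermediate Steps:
(50 + k)/(90 + 82) = (50 + 439)/(90 + 82) = 489/172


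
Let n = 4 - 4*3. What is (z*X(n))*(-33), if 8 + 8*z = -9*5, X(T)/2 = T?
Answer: -3498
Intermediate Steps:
n = -8 (n = 4 - 12 = -8)
X(T) = 2*T
z = -53/8 (z = -1 + (-9*5)/8 = -1 + (⅛)*(-45) = -1 - 45/8 = -53/8 ≈ -6.6250)
(z*X(n))*(-33) = -53*(-8)/4*(-33) = -53/8*(-16)*(-33) = 106*(-33) = -3498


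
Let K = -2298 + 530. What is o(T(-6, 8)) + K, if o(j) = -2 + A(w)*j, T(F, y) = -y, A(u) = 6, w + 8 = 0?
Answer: -1818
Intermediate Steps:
w = -8 (w = -8 + 0 = -8)
o(j) = -2 + 6*j
K = -1768
o(T(-6, 8)) + K = (-2 + 6*(-1*8)) - 1768 = (-2 + 6*(-8)) - 1768 = (-2 - 48) - 1768 = -50 - 1768 = -1818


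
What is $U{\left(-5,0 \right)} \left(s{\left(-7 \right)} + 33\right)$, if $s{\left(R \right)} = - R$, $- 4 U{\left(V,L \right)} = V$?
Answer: $50$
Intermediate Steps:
$U{\left(V,L \right)} = - \frac{V}{4}$
$U{\left(-5,0 \right)} \left(s{\left(-7 \right)} + 33\right) = \left(- \frac{1}{4}\right) \left(-5\right) \left(\left(-1\right) \left(-7\right) + 33\right) = \frac{5 \left(7 + 33\right)}{4} = \frac{5}{4} \cdot 40 = 50$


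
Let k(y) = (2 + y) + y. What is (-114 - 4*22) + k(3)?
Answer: -194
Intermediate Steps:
k(y) = 2 + 2*y
(-114 - 4*22) + k(3) = (-114 - 4*22) + (2 + 2*3) = (-114 - 88) + (2 + 6) = -202 + 8 = -194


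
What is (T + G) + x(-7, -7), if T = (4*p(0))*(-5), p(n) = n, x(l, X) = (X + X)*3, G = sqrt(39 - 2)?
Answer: -42 + sqrt(37) ≈ -35.917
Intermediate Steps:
G = sqrt(37) ≈ 6.0828
x(l, X) = 6*X (x(l, X) = (2*X)*3 = 6*X)
T = 0 (T = (4*0)*(-5) = 0*(-5) = 0)
(T + G) + x(-7, -7) = (0 + sqrt(37)) + 6*(-7) = sqrt(37) - 42 = -42 + sqrt(37)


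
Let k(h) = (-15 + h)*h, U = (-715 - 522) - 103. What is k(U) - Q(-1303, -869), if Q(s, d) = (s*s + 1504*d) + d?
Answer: 1425736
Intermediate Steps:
Q(s, d) = s² + 1505*d (Q(s, d) = (s² + 1504*d) + d = s² + 1505*d)
U = -1340 (U = -1237 - 103 = -1340)
k(h) = h*(-15 + h)
k(U) - Q(-1303, -869) = -1340*(-15 - 1340) - ((-1303)² + 1505*(-869)) = -1340*(-1355) - (1697809 - 1307845) = 1815700 - 1*389964 = 1815700 - 389964 = 1425736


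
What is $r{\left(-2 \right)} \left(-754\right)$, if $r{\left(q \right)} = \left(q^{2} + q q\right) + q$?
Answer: $-4524$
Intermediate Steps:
$r{\left(q \right)} = q + 2 q^{2}$ ($r{\left(q \right)} = \left(q^{2} + q^{2}\right) + q = 2 q^{2} + q = q + 2 q^{2}$)
$r{\left(-2 \right)} \left(-754\right) = - 2 \left(1 + 2 \left(-2\right)\right) \left(-754\right) = - 2 \left(1 - 4\right) \left(-754\right) = \left(-2\right) \left(-3\right) \left(-754\right) = 6 \left(-754\right) = -4524$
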